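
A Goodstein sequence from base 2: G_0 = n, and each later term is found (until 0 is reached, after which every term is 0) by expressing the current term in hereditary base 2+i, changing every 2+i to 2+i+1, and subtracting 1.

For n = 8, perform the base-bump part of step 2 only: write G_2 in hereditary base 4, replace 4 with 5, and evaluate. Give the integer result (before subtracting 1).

(0) 8|_2 = 2^(2 + 1) ↦ 3^(3 + 1)|_3 = 81 ⇒ 80
(1) 80|_3 = 2·3^3 + 2·3^2 + 2·3 + 2 ↦ 2·4^4 + 2·4^2 + 2·4 + 2|_4 = 554 ⇒ 553
(2) 553|_4 = 2·4^4 + 2·4^2 + 2·4 + 1 ↦ 2·5^5 + 2·5^2 + 2·5 + 1|_5 = 6311 ⇒ 6310

6311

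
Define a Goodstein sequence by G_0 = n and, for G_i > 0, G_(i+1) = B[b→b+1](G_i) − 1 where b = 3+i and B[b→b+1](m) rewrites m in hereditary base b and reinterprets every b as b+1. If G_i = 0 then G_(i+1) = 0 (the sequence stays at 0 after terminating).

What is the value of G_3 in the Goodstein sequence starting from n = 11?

i=0: 11 = 3^2 + 2 (b=3); 3→4: 4^2 + 2 = 18; 18−1 = 17
i=1: 17 = 4^2 + 1 (b=4); 4→5: 5^2 + 1 = 26; 26−1 = 25
i=2: 25 = 5^2 (b=5); 5→6: 6^2 = 36; 36−1 = 35

35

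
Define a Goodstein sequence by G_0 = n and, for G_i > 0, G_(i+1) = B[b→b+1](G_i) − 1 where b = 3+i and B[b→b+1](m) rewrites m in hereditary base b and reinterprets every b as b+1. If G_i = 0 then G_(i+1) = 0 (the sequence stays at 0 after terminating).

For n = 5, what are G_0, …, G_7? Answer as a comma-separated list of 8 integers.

(0) 5|_3 = 3 + 2 ↦ 4 + 2|_4 = 6 ⇒ 5
(1) 5|_4 = 4 + 1 ↦ 5 + 1|_5 = 6 ⇒ 5
(2) 5|_5 = 5 ↦ 6|_6 = 6 ⇒ 5
(3) 5|_6 = 5 ↦ 5|_7 = 5 ⇒ 4
(4) 4|_7 = 4 ↦ 4|_8 = 4 ⇒ 3
(5) 3|_8 = 3 ↦ 3|_9 = 3 ⇒ 2
(6) 2|_9 = 2 ↦ 2|_10 = 2 ⇒ 1

5, 5, 5, 5, 4, 3, 2, 1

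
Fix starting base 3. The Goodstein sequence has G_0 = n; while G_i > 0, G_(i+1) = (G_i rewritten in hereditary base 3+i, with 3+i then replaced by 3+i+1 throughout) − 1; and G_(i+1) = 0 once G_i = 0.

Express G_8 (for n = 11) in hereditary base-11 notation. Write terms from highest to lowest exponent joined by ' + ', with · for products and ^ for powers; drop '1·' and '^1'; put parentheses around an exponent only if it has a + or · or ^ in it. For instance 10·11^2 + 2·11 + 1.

G_0=11  [base 3] 3^2 + 2  →[3↦4]→  4^2 + 2 = 18  −1 ⇒ G_1=17
G_1=17  [base 4] 4^2 + 1  →[4↦5]→  5^2 + 1 = 26  −1 ⇒ G_2=25
G_2=25  [base 5] 5^2  →[5↦6]→  6^2 = 36  −1 ⇒ G_3=35
G_3=35  [base 6] 5·6 + 5  →[6↦7]→  5·7 + 5 = 40  −1 ⇒ G_4=39
G_4=39  [base 7] 5·7 + 4  →[7↦8]→  5·8 + 4 = 44  −1 ⇒ G_5=43
G_5=43  [base 8] 5·8 + 3  →[8↦9]→  5·9 + 3 = 48  −1 ⇒ G_6=47
G_6=47  [base 9] 5·9 + 2  →[9↦10]→  5·10 + 2 = 52  −1 ⇒ G_7=51
G_7=51  [base 10] 5·10 + 1  →[10↦11]→  5·11 + 1 = 56  −1 ⇒ G_8=55

5·11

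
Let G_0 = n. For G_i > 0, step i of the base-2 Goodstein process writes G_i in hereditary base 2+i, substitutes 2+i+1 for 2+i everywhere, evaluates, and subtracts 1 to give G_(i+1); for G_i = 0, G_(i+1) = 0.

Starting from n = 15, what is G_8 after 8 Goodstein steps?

step 0: 15 = 2^(2 + 1) + 2^2 + 2 + 1; sub 3 for 2: 3^(3 + 1) + 3^3 + 3 + 1; = 112; G_1 = 112−1 = 111
step 1: 111 = 3^(3 + 1) + 3^3 + 3; sub 4 for 3: 4^(4 + 1) + 4^4 + 4; = 1284; G_2 = 1284−1 = 1283
step 2: 1283 = 4^(4 + 1) + 4^4 + 3; sub 5 for 4: 5^(5 + 1) + 5^5 + 3; = 18753; G_3 = 18753−1 = 18752
step 3: 18752 = 5^(5 + 1) + 5^5 + 2; sub 6 for 5: 6^(6 + 1) + 6^6 + 2; = 326594; G_4 = 326594−1 = 326593
step 4: 326593 = 6^(6 + 1) + 6^6 + 1; sub 7 for 6: 7^(7 + 1) + 7^7 + 1; = 6588345; G_5 = 6588345−1 = 6588344
step 5: 6588344 = 7^(7 + 1) + 7^7; sub 8 for 7: 8^(8 + 1) + 8^8; = 150994944; G_6 = 150994944−1 = 150994943
step 6: 150994943 = 8^(8 + 1) + 7·8^7 + 7·8^6 + 7·8^5 + 7·8^4 + 7·8^3 + 7·8^2 + 7·8 + 7; sub 9 for 8: 9^(9 + 1) + 7·9^7 + 7·9^6 + 7·9^5 + 7·9^4 + 7·9^3 + 7·9^2 + 7·9 + 7; = 3524450281; G_7 = 3524450281−1 = 3524450280
step 7: 3524450280 = 9^(9 + 1) + 7·9^7 + 7·9^6 + 7·9^5 + 7·9^4 + 7·9^3 + 7·9^2 + 7·9 + 6; sub 10 for 9: 10^(10 + 1) + 7·10^7 + 7·10^6 + 7·10^5 + 7·10^4 + 7·10^3 + 7·10^2 + 7·10 + 6; = 100077777776; G_8 = 100077777776−1 = 100077777775
step 8: 100077777775 = 10^(10 + 1) + 7·10^7 + 7·10^6 + 7·10^5 + 7·10^4 + 7·10^3 + 7·10^2 + 7·10 + 5; sub 11 for 10: 11^(11 + 1) + 7·11^7 + 7·11^6 + 7·11^5 + 7·11^4 + 7·11^3 + 7·11^2 + 7·11 + 5; = 3138578427935; G_9 = 3138578427935−1 = 3138578427934

100077777775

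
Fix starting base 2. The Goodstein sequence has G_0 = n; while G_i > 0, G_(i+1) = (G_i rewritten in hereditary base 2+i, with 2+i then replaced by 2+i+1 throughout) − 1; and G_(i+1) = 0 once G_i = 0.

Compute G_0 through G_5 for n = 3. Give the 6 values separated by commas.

base 2: 3 = 2 + 1; at 3: 3 + 1 = 4; next = 3
base 3: 3 = 3; at 4: 4 = 4; next = 3
base 4: 3 = 3; at 5: 3 = 3; next = 2
base 5: 2 = 2; at 6: 2 = 2; next = 1
base 6: 1 = 1; at 7: 1 = 1; next = 0

3, 3, 3, 2, 1, 0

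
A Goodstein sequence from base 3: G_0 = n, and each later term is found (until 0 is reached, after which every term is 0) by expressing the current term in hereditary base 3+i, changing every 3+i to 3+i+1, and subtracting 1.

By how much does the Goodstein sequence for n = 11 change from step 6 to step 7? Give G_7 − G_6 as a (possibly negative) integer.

G_0=11  [base 3] 3^2 + 2  →[3↦4]→  4^2 + 2 = 18  −1 ⇒ G_1=17
G_1=17  [base 4] 4^2 + 1  →[4↦5]→  5^2 + 1 = 26  −1 ⇒ G_2=25
G_2=25  [base 5] 5^2  →[5↦6]→  6^2 = 36  −1 ⇒ G_3=35
G_3=35  [base 6] 5·6 + 5  →[6↦7]→  5·7 + 5 = 40  −1 ⇒ G_4=39
G_4=39  [base 7] 5·7 + 4  →[7↦8]→  5·8 + 4 = 44  −1 ⇒ G_5=43
G_5=43  [base 8] 5·8 + 3  →[8↦9]→  5·9 + 3 = 48  −1 ⇒ G_6=47
G_6=47  [base 9] 5·9 + 2  →[9↦10]→  5·10 + 2 = 52  −1 ⇒ G_7=51

4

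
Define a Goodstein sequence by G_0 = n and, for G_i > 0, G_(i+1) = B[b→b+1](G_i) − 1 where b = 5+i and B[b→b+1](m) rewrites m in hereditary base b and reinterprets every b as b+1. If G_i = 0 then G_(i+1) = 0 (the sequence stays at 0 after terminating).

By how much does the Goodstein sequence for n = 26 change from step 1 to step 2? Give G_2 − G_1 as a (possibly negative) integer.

12

[0] 26 ≡ 5^2 + 1 (base 5). Lift 6: 37. −1: 36.
[1] 36 ≡ 6^2 (base 6). Lift 7: 49. −1: 48.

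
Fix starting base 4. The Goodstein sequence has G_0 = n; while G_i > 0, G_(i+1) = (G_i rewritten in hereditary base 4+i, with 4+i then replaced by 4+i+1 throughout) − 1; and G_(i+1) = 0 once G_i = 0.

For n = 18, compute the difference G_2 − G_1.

step 0: 18 = 4^2 + 2; sub 5 for 4: 5^2 + 2; = 27; G_1 = 27−1 = 26
step 1: 26 = 5^2 + 1; sub 6 for 5: 6^2 + 1; = 37; G_2 = 37−1 = 36

10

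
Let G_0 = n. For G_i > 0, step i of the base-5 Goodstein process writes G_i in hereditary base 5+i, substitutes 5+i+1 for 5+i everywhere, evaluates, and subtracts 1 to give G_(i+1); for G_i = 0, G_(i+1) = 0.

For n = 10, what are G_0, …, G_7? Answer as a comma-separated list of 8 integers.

10, 11, 11, 11, 11, 11, 11, 11

G_0 = 10. HB_5(10) = 2·5. Bump = 12. G_1 = 11.
G_1 = 11. HB_6(11) = 6 + 5. Bump = 12. G_2 = 11.
G_2 = 11. HB_7(11) = 7 + 4. Bump = 12. G_3 = 11.
G_3 = 11. HB_8(11) = 8 + 3. Bump = 12. G_4 = 11.
G_4 = 11. HB_9(11) = 9 + 2. Bump = 12. G_5 = 11.
G_5 = 11. HB_10(11) = 10 + 1. Bump = 12. G_6 = 11.
G_6 = 11. HB_11(11) = 11. Bump = 12. G_7 = 11.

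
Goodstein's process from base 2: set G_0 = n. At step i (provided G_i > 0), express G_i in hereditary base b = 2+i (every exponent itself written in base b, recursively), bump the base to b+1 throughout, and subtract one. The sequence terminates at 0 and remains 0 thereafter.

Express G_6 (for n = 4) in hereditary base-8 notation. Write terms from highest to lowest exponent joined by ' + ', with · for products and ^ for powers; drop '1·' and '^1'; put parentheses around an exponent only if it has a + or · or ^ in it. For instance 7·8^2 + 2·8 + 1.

(0) 4|_2 = 2^2 ↦ 3^3|_3 = 27 ⇒ 26
(1) 26|_3 = 2·3^2 + 2·3 + 2 ↦ 2·4^2 + 2·4 + 2|_4 = 42 ⇒ 41
(2) 41|_4 = 2·4^2 + 2·4 + 1 ↦ 2·5^2 + 2·5 + 1|_5 = 61 ⇒ 60
(3) 60|_5 = 2·5^2 + 2·5 ↦ 2·6^2 + 2·6|_6 = 84 ⇒ 83
(4) 83|_6 = 2·6^2 + 6 + 5 ↦ 2·7^2 + 7 + 5|_7 = 110 ⇒ 109
(5) 109|_7 = 2·7^2 + 7 + 4 ↦ 2·8^2 + 8 + 4|_8 = 140 ⇒ 139
(6) 139|_8 = 2·8^2 + 8 + 3 ↦ 2·9^2 + 9 + 3|_9 = 174 ⇒ 173

2·8^2 + 8 + 3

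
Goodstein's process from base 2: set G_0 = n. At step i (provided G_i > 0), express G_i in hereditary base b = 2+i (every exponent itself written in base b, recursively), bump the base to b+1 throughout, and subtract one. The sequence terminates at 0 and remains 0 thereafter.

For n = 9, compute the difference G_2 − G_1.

base 2: 9 = 2^(2 + 1) + 1; at 3: 3^(3 + 1) + 1 = 82; next = 81
base 3: 81 = 3^(3 + 1); at 4: 4^(4 + 1) = 1024; next = 1023

942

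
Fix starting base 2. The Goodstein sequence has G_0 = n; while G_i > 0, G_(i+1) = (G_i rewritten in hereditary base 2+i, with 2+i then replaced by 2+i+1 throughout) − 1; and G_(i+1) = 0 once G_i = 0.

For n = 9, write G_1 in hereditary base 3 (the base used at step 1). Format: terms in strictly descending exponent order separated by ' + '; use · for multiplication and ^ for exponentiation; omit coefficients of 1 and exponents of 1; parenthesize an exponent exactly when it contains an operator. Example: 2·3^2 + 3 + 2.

G_0 = 9. HB_2(9) = 2^(2 + 1) + 1. Bump = 82. G_1 = 81.
G_1 = 81. HB_3(81) = 3^(3 + 1). Bump = 1024. G_2 = 1023.

3^(3 + 1)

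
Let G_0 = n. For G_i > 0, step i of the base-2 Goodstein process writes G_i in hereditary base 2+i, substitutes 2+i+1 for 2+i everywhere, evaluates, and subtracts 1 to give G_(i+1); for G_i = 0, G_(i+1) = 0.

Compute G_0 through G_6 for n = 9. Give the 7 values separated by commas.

9, 81, 1023, 9842, 140743, 2471826, 50333399

[0] 9 ≡ 2^(2 + 1) + 1 (base 2). Lift 3: 82. −1: 81.
[1] 81 ≡ 3^(3 + 1) (base 3). Lift 4: 1024. −1: 1023.
[2] 1023 ≡ 3·4^4 + 3·4^3 + 3·4^2 + 3·4 + 3 (base 4). Lift 5: 9843. −1: 9842.
[3] 9842 ≡ 3·5^5 + 3·5^3 + 3·5^2 + 3·5 + 2 (base 5). Lift 6: 140744. −1: 140743.
[4] 140743 ≡ 3·6^6 + 3·6^3 + 3·6^2 + 3·6 + 1 (base 6). Lift 7: 2471827. −1: 2471826.
[5] 2471826 ≡ 3·7^7 + 3·7^3 + 3·7^2 + 3·7 (base 7). Lift 8: 50333400. −1: 50333399.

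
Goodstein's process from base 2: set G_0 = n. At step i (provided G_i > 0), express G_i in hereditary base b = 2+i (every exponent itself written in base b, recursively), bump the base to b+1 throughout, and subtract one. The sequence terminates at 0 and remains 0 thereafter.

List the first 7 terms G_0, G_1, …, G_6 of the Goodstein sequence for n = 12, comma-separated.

12, 107, 1065, 15685, 280019, 5764910, 134217867

base 2: 12 = 2^(2 + 1) + 2^2; at 3: 3^(3 + 1) + 3^3 = 108; next = 107
base 3: 107 = 3^(3 + 1) + 2·3^2 + 2·3 + 2; at 4: 4^(4 + 1) + 2·4^2 + 2·4 + 2 = 1066; next = 1065
base 4: 1065 = 4^(4 + 1) + 2·4^2 + 2·4 + 1; at 5: 5^(5 + 1) + 2·5^2 + 2·5 + 1 = 15686; next = 15685
base 5: 15685 = 5^(5 + 1) + 2·5^2 + 2·5; at 6: 6^(6 + 1) + 2·6^2 + 2·6 = 280020; next = 280019
base 6: 280019 = 6^(6 + 1) + 2·6^2 + 6 + 5; at 7: 7^(7 + 1) + 2·7^2 + 7 + 5 = 5764911; next = 5764910
base 7: 5764910 = 7^(7 + 1) + 2·7^2 + 7 + 4; at 8: 8^(8 + 1) + 2·8^2 + 8 + 4 = 134217868; next = 134217867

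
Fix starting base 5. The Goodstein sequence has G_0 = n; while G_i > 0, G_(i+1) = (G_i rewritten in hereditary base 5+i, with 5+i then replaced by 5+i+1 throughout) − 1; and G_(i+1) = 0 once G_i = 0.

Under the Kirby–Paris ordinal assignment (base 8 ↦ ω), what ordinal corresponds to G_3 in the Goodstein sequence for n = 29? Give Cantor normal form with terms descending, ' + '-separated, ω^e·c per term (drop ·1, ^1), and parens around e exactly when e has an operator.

i=0: 29 = 5^2 + 4 (b=5); 5→6: 6^2 + 4 = 40; 40−1 = 39
i=1: 39 = 6^2 + 3 (b=6); 6→7: 7^2 + 3 = 52; 52−1 = 51
i=2: 51 = 7^2 + 2 (b=7); 7→8: 8^2 + 2 = 66; 66−1 = 65
i=3: 65 = 8^2 + 1 (b=8); 8→9: 9^2 + 1 = 82; 82−1 = 81

ω^2 + 1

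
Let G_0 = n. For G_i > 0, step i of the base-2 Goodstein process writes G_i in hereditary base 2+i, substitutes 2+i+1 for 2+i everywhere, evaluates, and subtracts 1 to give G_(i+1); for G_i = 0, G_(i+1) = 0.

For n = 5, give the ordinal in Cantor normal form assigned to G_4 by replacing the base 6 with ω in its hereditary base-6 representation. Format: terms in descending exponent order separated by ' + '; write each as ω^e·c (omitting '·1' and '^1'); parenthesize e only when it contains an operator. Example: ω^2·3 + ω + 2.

[0] 5 ≡ 2^2 + 1 (base 2). Lift 3: 28. −1: 27.
[1] 27 ≡ 3^3 (base 3). Lift 4: 256. −1: 255.
[2] 255 ≡ 3·4^3 + 3·4^2 + 3·4 + 3 (base 4). Lift 5: 468. −1: 467.
[3] 467 ≡ 3·5^3 + 3·5^2 + 3·5 + 2 (base 5). Lift 6: 776. −1: 775.
[4] 775 ≡ 3·6^3 + 3·6^2 + 3·6 + 1 (base 6). Lift 7: 1198. −1: 1197.

ω^3·3 + ω^2·3 + ω·3 + 1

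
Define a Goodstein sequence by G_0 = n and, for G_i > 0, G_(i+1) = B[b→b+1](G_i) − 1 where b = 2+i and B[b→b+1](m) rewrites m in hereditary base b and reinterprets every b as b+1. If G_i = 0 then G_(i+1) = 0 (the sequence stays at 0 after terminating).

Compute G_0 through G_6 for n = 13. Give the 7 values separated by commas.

13, 108, 1279, 16092, 280711, 5765998, 134219479

[0] 13 ≡ 2^(2 + 1) + 2^2 + 1 (base 2). Lift 3: 109. −1: 108.
[1] 108 ≡ 3^(3 + 1) + 3^3 (base 3). Lift 4: 1280. −1: 1279.
[2] 1279 ≡ 4^(4 + 1) + 3·4^3 + 3·4^2 + 3·4 + 3 (base 4). Lift 5: 16093. −1: 16092.
[3] 16092 ≡ 5^(5 + 1) + 3·5^3 + 3·5^2 + 3·5 + 2 (base 5). Lift 6: 280712. −1: 280711.
[4] 280711 ≡ 6^(6 + 1) + 3·6^3 + 3·6^2 + 3·6 + 1 (base 6). Lift 7: 5765999. −1: 5765998.
[5] 5765998 ≡ 7^(7 + 1) + 3·7^3 + 3·7^2 + 3·7 (base 7). Lift 8: 134219480. −1: 134219479.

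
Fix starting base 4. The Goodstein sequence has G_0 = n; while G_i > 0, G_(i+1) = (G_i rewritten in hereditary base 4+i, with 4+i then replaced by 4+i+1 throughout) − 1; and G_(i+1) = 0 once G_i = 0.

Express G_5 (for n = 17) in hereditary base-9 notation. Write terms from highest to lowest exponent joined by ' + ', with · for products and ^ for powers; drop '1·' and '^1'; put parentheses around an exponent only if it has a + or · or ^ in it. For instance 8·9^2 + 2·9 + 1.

5·9 + 2

G_0=17  [base 4] 4^2 + 1  →[4↦5]→  5^2 + 1 = 26  −1 ⇒ G_1=25
G_1=25  [base 5] 5^2  →[5↦6]→  6^2 = 36  −1 ⇒ G_2=35
G_2=35  [base 6] 5·6 + 5  →[6↦7]→  5·7 + 5 = 40  −1 ⇒ G_3=39
G_3=39  [base 7] 5·7 + 4  →[7↦8]→  5·8 + 4 = 44  −1 ⇒ G_4=43
G_4=43  [base 8] 5·8 + 3  →[8↦9]→  5·9 + 3 = 48  −1 ⇒ G_5=47
G_5=47  [base 9] 5·9 + 2  →[9↦10]→  5·10 + 2 = 52  −1 ⇒ G_6=51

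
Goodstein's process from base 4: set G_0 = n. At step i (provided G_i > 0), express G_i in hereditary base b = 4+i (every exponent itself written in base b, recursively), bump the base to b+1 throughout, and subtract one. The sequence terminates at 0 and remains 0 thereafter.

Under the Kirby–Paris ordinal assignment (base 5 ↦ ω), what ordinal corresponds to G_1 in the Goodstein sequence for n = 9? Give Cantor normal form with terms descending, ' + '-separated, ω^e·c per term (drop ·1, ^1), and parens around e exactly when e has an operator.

ω·2

(0) 9|_4 = 2·4 + 1 ↦ 2·5 + 1|_5 = 11 ⇒ 10
(1) 10|_5 = 2·5 ↦ 2·6|_6 = 12 ⇒ 11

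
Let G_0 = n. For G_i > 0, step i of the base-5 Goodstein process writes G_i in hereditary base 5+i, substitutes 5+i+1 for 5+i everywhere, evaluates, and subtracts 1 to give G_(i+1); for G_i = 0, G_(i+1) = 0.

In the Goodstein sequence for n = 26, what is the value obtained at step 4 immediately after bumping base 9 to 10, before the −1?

G_0=26  [base 5] 5^2 + 1  →[5↦6]→  6^2 + 1 = 37  −1 ⇒ G_1=36
G_1=36  [base 6] 6^2  →[6↦7]→  7^2 = 49  −1 ⇒ G_2=48
G_2=48  [base 7] 6·7 + 6  →[7↦8]→  6·8 + 6 = 54  −1 ⇒ G_3=53
G_3=53  [base 8] 6·8 + 5  →[8↦9]→  6·9 + 5 = 59  −1 ⇒ G_4=58
G_4=58  [base 9] 6·9 + 4  →[9↦10]→  6·10 + 4 = 64  −1 ⇒ G_5=63

64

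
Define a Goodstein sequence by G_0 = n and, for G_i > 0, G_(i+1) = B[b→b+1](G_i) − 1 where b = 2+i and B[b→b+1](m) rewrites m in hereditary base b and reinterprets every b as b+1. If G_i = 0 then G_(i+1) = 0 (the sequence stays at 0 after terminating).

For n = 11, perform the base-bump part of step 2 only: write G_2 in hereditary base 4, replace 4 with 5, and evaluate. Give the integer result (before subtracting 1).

15628

base 2: 11 = 2^(2 + 1) + 2 + 1; at 3: 3^(3 + 1) + 3 + 1 = 85; next = 84
base 3: 84 = 3^(3 + 1) + 3; at 4: 4^(4 + 1) + 4 = 1028; next = 1027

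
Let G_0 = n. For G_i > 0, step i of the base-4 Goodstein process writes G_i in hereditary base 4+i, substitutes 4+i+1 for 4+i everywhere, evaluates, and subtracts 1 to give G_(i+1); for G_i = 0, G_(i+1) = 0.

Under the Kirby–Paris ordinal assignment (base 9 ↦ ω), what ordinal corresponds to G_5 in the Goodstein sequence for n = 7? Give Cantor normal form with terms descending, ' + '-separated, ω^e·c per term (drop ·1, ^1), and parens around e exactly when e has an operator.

base 4: 7 = 4 + 3; at 5: 5 + 3 = 8; next = 7
base 5: 7 = 5 + 2; at 6: 6 + 2 = 8; next = 7
base 6: 7 = 6 + 1; at 7: 7 + 1 = 8; next = 7
base 7: 7 = 7; at 8: 8 = 8; next = 7
base 8: 7 = 7; at 9: 7 = 7; next = 6

6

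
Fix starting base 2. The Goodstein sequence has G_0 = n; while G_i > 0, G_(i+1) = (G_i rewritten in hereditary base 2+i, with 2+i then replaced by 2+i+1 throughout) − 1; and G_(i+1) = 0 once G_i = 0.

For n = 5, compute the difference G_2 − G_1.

step 0: 5 = 2^2 + 1; sub 3 for 2: 3^3 + 1; = 28; G_1 = 28−1 = 27
step 1: 27 = 3^3; sub 4 for 3: 4^4; = 256; G_2 = 256−1 = 255

228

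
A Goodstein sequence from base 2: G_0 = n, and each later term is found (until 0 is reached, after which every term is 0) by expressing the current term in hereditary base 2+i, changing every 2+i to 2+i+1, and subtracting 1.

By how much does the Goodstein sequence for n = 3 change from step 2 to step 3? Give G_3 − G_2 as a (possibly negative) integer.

G_0=3  [base 2] 2 + 1  →[2↦3]→  3 + 1 = 4  −1 ⇒ G_1=3
G_1=3  [base 3] 3  →[3↦4]→  4 = 4  −1 ⇒ G_2=3
G_2=3  [base 4] 3  →[4↦5]→  3 = 3  −1 ⇒ G_3=2

-1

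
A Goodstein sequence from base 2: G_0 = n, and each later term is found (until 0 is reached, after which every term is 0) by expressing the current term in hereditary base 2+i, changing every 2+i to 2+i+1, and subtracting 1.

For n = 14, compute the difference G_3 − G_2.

17469

(0) 14|_2 = 2^(2 + 1) + 2^2 + 2 ↦ 3^(3 + 1) + 3^3 + 3|_3 = 111 ⇒ 110
(1) 110|_3 = 3^(3 + 1) + 3^3 + 2 ↦ 4^(4 + 1) + 4^4 + 2|_4 = 1282 ⇒ 1281
(2) 1281|_4 = 4^(4 + 1) + 4^4 + 1 ↦ 5^(5 + 1) + 5^5 + 1|_5 = 18751 ⇒ 18750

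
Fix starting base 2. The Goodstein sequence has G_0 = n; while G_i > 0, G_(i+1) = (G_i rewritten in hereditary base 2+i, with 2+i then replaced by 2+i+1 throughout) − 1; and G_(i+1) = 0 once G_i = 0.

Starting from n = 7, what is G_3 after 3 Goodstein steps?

base 2: 7 = 2^2 + 2 + 1; at 3: 3^3 + 3 + 1 = 31; next = 30
base 3: 30 = 3^3 + 3; at 4: 4^4 + 4 = 260; next = 259
base 4: 259 = 4^4 + 3; at 5: 5^5 + 3 = 3128; next = 3127
base 5: 3127 = 5^5 + 2; at 6: 6^6 + 2 = 46658; next = 46657

3127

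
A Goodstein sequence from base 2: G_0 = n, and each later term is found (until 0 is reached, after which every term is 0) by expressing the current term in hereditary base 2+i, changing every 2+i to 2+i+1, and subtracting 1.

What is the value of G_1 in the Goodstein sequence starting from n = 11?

84

[0] 11 ≡ 2^(2 + 1) + 2 + 1 (base 2). Lift 3: 85. −1: 84.
[1] 84 ≡ 3^(3 + 1) + 3 (base 3). Lift 4: 1028. −1: 1027.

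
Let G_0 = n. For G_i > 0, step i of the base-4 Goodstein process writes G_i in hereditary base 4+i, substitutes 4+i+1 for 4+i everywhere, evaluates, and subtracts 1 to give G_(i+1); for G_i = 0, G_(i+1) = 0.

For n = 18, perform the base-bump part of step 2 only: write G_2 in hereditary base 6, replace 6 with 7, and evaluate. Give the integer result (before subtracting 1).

49

18 —HB4→ 4^2 + 2 —bump→ 5^2 + 2 = 27 —(−1)→ 26
26 —HB5→ 5^2 + 1 —bump→ 6^2 + 1 = 37 —(−1)→ 36
36 —HB6→ 6^2 —bump→ 7^2 = 49 —(−1)→ 48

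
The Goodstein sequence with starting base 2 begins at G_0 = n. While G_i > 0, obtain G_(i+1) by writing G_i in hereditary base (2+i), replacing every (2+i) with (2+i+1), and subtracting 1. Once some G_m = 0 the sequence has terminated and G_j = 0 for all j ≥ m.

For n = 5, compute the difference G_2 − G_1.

i=0: 5 = 2^2 + 1 (b=2); 2→3: 3^3 + 1 = 28; 28−1 = 27
i=1: 27 = 3^3 (b=3); 3→4: 4^4 = 256; 256−1 = 255

228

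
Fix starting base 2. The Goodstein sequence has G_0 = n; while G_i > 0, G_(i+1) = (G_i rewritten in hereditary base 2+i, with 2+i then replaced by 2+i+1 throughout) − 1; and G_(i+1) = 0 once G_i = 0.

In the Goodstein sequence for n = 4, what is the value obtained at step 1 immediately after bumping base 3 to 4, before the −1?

42

G_0 = 4. HB_2(4) = 2^2. Bump = 27. G_1 = 26.
G_1 = 26. HB_3(26) = 2·3^2 + 2·3 + 2. Bump = 42. G_2 = 41.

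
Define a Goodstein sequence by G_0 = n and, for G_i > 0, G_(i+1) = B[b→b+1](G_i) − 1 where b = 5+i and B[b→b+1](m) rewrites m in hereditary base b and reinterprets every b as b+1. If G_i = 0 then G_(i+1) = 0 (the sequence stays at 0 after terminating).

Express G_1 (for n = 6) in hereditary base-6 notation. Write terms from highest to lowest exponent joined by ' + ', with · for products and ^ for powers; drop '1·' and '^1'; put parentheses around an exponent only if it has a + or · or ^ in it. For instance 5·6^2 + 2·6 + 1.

6

base 5: 6 = 5 + 1; at 6: 6 + 1 = 7; next = 6
base 6: 6 = 6; at 7: 7 = 7; next = 6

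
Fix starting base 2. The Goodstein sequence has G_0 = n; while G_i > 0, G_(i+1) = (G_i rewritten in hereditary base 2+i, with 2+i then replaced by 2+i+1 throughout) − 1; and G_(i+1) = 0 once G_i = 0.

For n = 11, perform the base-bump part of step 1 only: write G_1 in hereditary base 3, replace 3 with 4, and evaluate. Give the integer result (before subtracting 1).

11 —HB2→ 2^(2 + 1) + 2 + 1 —bump→ 3^(3 + 1) + 3 + 1 = 85 —(−1)→ 84
84 —HB3→ 3^(3 + 1) + 3 —bump→ 4^(4 + 1) + 4 = 1028 —(−1)→ 1027

1028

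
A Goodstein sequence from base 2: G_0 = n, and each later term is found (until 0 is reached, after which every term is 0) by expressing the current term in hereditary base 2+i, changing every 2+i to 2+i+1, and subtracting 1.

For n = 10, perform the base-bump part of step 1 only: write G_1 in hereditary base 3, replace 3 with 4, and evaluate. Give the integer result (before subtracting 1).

1026

step 0: 10 = 2^(2 + 1) + 2; sub 3 for 2: 3^(3 + 1) + 3; = 84; G_1 = 84−1 = 83
step 1: 83 = 3^(3 + 1) + 2; sub 4 for 3: 4^(4 + 1) + 2; = 1026; G_2 = 1026−1 = 1025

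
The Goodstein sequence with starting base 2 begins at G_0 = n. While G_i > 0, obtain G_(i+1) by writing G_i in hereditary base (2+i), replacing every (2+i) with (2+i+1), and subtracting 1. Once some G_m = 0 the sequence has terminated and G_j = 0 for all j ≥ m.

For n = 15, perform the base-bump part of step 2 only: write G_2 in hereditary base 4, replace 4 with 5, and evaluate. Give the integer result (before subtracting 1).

18753

i=0: 15 = 2^(2 + 1) + 2^2 + 2 + 1 (b=2); 2→3: 3^(3 + 1) + 3^3 + 3 + 1 = 112; 112−1 = 111
i=1: 111 = 3^(3 + 1) + 3^3 + 3 (b=3); 3→4: 4^(4 + 1) + 4^4 + 4 = 1284; 1284−1 = 1283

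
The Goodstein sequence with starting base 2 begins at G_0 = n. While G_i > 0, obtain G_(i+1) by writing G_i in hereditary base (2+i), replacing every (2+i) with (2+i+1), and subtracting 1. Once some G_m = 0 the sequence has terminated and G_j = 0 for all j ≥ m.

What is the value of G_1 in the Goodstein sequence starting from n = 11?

G_0=11  [base 2] 2^(2 + 1) + 2 + 1  →[2↦3]→  3^(3 + 1) + 3 + 1 = 85  −1 ⇒ G_1=84
G_1=84  [base 3] 3^(3 + 1) + 3  →[3↦4]→  4^(4 + 1) + 4 = 1028  −1 ⇒ G_2=1027

84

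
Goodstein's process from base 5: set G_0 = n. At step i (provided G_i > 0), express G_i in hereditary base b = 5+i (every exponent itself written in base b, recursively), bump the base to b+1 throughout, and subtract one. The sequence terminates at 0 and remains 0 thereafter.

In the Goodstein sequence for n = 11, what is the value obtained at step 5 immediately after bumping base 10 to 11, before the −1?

G_0 = 11. HB_5(11) = 2·5 + 1. Bump = 13. G_1 = 12.
G_1 = 12. HB_6(12) = 2·6. Bump = 14. G_2 = 13.
G_2 = 13. HB_7(13) = 7 + 6. Bump = 14. G_3 = 13.
G_3 = 13. HB_8(13) = 8 + 5. Bump = 14. G_4 = 13.
G_4 = 13. HB_9(13) = 9 + 4. Bump = 14. G_5 = 13.

14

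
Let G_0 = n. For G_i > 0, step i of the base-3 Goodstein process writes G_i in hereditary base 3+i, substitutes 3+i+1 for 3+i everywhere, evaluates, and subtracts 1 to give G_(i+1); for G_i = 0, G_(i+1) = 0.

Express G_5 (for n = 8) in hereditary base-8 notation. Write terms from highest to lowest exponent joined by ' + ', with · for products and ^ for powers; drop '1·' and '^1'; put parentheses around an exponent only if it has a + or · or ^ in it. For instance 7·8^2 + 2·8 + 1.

step 0: 8 = 2·3 + 2; sub 4 for 3: 2·4 + 2; = 10; G_1 = 10−1 = 9
step 1: 9 = 2·4 + 1; sub 5 for 4: 2·5 + 1; = 11; G_2 = 11−1 = 10
step 2: 10 = 2·5; sub 6 for 5: 2·6; = 12; G_3 = 12−1 = 11
step 3: 11 = 6 + 5; sub 7 for 6: 7 + 5; = 12; G_4 = 12−1 = 11
step 4: 11 = 7 + 4; sub 8 for 7: 8 + 4; = 12; G_5 = 12−1 = 11

8 + 3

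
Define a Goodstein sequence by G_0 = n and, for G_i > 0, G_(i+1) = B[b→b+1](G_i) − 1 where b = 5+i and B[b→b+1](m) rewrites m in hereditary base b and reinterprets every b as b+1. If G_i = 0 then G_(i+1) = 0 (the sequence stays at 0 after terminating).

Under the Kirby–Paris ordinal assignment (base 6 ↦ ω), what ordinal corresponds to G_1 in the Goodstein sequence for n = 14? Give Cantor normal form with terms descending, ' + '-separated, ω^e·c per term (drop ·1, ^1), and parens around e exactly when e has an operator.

G_0=14  [base 5] 2·5 + 4  →[5↦6]→  2·6 + 4 = 16  −1 ⇒ G_1=15
G_1=15  [base 6] 2·6 + 3  →[6↦7]→  2·7 + 3 = 17  −1 ⇒ G_2=16

ω·2 + 3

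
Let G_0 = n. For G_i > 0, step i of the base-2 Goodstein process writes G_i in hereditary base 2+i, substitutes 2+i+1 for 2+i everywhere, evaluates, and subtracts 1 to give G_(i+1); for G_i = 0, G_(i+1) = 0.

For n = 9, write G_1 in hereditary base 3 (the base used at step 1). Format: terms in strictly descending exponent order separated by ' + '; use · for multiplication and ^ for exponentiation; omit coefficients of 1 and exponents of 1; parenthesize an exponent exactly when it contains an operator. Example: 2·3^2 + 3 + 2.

G_0 = 9. HB_2(9) = 2^(2 + 1) + 1. Bump = 82. G_1 = 81.
G_1 = 81. HB_3(81) = 3^(3 + 1). Bump = 1024. G_2 = 1023.

3^(3 + 1)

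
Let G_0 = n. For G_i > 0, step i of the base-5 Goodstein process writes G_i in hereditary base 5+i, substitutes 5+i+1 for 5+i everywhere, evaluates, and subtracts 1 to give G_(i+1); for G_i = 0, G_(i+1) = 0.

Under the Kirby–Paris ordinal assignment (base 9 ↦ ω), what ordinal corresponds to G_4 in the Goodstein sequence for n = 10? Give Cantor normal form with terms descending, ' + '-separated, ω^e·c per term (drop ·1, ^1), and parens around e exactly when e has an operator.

base 5: 10 = 2·5; at 6: 2·6 = 12; next = 11
base 6: 11 = 6 + 5; at 7: 7 + 5 = 12; next = 11
base 7: 11 = 7 + 4; at 8: 8 + 4 = 12; next = 11
base 8: 11 = 8 + 3; at 9: 9 + 3 = 12; next = 11
base 9: 11 = 9 + 2; at 10: 10 + 2 = 12; next = 11

ω + 2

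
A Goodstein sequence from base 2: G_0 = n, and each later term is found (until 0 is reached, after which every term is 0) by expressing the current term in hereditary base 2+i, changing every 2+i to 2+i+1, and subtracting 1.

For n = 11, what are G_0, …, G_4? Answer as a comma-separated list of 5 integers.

11, 84, 1027, 15627, 279937

[0] 11 ≡ 2^(2 + 1) + 2 + 1 (base 2). Lift 3: 85. −1: 84.
[1] 84 ≡ 3^(3 + 1) + 3 (base 3). Lift 4: 1028. −1: 1027.
[2] 1027 ≡ 4^(4 + 1) + 3 (base 4). Lift 5: 15628. −1: 15627.
[3] 15627 ≡ 5^(5 + 1) + 2 (base 5). Lift 6: 279938. −1: 279937.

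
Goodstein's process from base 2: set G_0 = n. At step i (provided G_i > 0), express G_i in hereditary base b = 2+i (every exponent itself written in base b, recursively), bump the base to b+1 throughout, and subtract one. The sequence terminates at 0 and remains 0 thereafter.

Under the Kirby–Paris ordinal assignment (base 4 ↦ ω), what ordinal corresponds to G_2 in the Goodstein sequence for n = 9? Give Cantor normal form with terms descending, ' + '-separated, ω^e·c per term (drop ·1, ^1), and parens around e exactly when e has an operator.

ω^ω·3 + ω^3·3 + ω^2·3 + ω·3 + 3

step 0: 9 = 2^(2 + 1) + 1; sub 3 for 2: 3^(3 + 1) + 1; = 82; G_1 = 82−1 = 81
step 1: 81 = 3^(3 + 1); sub 4 for 3: 4^(4 + 1); = 1024; G_2 = 1024−1 = 1023
step 2: 1023 = 3·4^4 + 3·4^3 + 3·4^2 + 3·4 + 3; sub 5 for 4: 3·5^5 + 3·5^3 + 3·5^2 + 3·5 + 3; = 9843; G_3 = 9843−1 = 9842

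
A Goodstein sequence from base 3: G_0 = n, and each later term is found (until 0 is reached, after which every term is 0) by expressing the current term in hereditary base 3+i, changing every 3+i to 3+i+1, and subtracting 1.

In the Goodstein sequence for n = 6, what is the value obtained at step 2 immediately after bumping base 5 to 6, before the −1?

i=0: 6 = 2·3 (b=3); 3→4: 2·4 = 8; 8−1 = 7
i=1: 7 = 4 + 3 (b=4); 4→5: 5 + 3 = 8; 8−1 = 7
i=2: 7 = 5 + 2 (b=5); 5→6: 6 + 2 = 8; 8−1 = 7

8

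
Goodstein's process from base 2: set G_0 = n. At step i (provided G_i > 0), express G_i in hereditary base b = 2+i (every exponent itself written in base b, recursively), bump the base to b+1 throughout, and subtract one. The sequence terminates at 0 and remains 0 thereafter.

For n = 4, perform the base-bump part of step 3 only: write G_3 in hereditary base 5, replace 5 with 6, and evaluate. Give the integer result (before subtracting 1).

84

step 0: 4 = 2^2; sub 3 for 2: 3^3; = 27; G_1 = 27−1 = 26
step 1: 26 = 2·3^2 + 2·3 + 2; sub 4 for 3: 2·4^2 + 2·4 + 2; = 42; G_2 = 42−1 = 41
step 2: 41 = 2·4^2 + 2·4 + 1; sub 5 for 4: 2·5^2 + 2·5 + 1; = 61; G_3 = 61−1 = 60
step 3: 60 = 2·5^2 + 2·5; sub 6 for 5: 2·6^2 + 2·6; = 84; G_4 = 84−1 = 83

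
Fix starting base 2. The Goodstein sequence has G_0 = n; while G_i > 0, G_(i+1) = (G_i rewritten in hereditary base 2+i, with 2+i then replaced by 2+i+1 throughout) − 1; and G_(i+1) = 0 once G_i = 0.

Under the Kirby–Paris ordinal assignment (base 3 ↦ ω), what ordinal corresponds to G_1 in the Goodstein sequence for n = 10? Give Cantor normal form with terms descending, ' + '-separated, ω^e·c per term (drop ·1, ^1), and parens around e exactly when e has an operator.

ω^(ω + 1) + 2

base 2: 10 = 2^(2 + 1) + 2; at 3: 3^(3 + 1) + 3 = 84; next = 83
base 3: 83 = 3^(3 + 1) + 2; at 4: 4^(4 + 1) + 2 = 1026; next = 1025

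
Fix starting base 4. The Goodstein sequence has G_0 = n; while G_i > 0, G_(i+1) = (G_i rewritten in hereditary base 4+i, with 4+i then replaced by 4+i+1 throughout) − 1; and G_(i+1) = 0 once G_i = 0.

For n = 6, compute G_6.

3

G_0 = 6. HB_4(6) = 4 + 2. Bump = 7. G_1 = 6.
G_1 = 6. HB_5(6) = 5 + 1. Bump = 7. G_2 = 6.
G_2 = 6. HB_6(6) = 6. Bump = 7. G_3 = 6.
G_3 = 6. HB_7(6) = 6. Bump = 6. G_4 = 5.
G_4 = 5. HB_8(5) = 5. Bump = 5. G_5 = 4.
G_5 = 4. HB_9(4) = 4. Bump = 4. G_6 = 3.
G_6 = 3. HB_10(3) = 3. Bump = 3. G_7 = 2.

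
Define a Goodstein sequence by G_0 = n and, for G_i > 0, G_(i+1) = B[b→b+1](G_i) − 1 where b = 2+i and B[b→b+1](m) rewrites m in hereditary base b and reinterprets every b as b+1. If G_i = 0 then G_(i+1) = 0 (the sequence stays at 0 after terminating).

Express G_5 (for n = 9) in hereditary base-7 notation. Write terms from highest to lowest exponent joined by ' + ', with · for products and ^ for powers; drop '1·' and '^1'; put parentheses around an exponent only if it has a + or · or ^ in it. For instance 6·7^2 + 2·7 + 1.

G_0 = 9. HB_2(9) = 2^(2 + 1) + 1. Bump = 82. G_1 = 81.
G_1 = 81. HB_3(81) = 3^(3 + 1). Bump = 1024. G_2 = 1023.
G_2 = 1023. HB_4(1023) = 3·4^4 + 3·4^3 + 3·4^2 + 3·4 + 3. Bump = 9843. G_3 = 9842.
G_3 = 9842. HB_5(9842) = 3·5^5 + 3·5^3 + 3·5^2 + 3·5 + 2. Bump = 140744. G_4 = 140743.
G_4 = 140743. HB_6(140743) = 3·6^6 + 3·6^3 + 3·6^2 + 3·6 + 1. Bump = 2471827. G_5 = 2471826.
G_5 = 2471826. HB_7(2471826) = 3·7^7 + 3·7^3 + 3·7^2 + 3·7. Bump = 50333400. G_6 = 50333399.

3·7^7 + 3·7^3 + 3·7^2 + 3·7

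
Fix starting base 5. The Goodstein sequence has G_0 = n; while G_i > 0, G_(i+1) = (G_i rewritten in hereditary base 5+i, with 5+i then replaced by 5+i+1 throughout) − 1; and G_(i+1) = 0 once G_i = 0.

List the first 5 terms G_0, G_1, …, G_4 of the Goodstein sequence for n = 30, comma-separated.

base 5: 30 = 5^2 + 5; at 6: 6^2 + 6 = 42; next = 41
base 6: 41 = 6^2 + 5; at 7: 7^2 + 5 = 54; next = 53
base 7: 53 = 7^2 + 4; at 8: 8^2 + 4 = 68; next = 67
base 8: 67 = 8^2 + 3; at 9: 9^2 + 3 = 84; next = 83

30, 41, 53, 67, 83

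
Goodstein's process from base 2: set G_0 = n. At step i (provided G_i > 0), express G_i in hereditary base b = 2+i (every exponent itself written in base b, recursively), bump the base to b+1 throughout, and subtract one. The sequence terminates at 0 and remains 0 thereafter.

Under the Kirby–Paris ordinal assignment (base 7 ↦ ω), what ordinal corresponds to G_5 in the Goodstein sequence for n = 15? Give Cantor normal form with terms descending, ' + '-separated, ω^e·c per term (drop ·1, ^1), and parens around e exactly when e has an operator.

[0] 15 ≡ 2^(2 + 1) + 2^2 + 2 + 1 (base 2). Lift 3: 112. −1: 111.
[1] 111 ≡ 3^(3 + 1) + 3^3 + 3 (base 3). Lift 4: 1284. −1: 1283.
[2] 1283 ≡ 4^(4 + 1) + 4^4 + 3 (base 4). Lift 5: 18753. −1: 18752.
[3] 18752 ≡ 5^(5 + 1) + 5^5 + 2 (base 5). Lift 6: 326594. −1: 326593.
[4] 326593 ≡ 6^(6 + 1) + 6^6 + 1 (base 6). Lift 7: 6588345. −1: 6588344.
[5] 6588344 ≡ 7^(7 + 1) + 7^7 (base 7). Lift 8: 150994944. −1: 150994943.

ω^(ω + 1) + ω^ω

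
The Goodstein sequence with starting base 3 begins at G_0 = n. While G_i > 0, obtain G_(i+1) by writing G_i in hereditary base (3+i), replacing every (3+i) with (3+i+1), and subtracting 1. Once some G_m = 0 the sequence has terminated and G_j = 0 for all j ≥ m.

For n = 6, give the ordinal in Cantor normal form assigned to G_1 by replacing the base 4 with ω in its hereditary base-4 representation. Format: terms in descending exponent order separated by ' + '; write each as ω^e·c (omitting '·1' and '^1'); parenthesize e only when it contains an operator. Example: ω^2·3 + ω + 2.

i=0: 6 = 2·3 (b=3); 3→4: 2·4 = 8; 8−1 = 7
i=1: 7 = 4 + 3 (b=4); 4→5: 5 + 3 = 8; 8−1 = 7

ω + 3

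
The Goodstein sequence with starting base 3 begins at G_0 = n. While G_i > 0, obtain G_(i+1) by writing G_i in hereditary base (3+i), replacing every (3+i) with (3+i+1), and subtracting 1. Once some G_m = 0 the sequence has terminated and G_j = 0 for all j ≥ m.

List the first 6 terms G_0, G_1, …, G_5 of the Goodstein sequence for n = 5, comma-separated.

5, 5, 5, 5, 4, 3

5 —HB3→ 3 + 2 —bump→ 4 + 2 = 6 —(−1)→ 5
5 —HB4→ 4 + 1 —bump→ 5 + 1 = 6 —(−1)→ 5
5 —HB5→ 5 —bump→ 6 = 6 —(−1)→ 5
5 —HB6→ 5 —bump→ 5 = 5 —(−1)→ 4
4 —HB7→ 4 —bump→ 4 = 4 —(−1)→ 3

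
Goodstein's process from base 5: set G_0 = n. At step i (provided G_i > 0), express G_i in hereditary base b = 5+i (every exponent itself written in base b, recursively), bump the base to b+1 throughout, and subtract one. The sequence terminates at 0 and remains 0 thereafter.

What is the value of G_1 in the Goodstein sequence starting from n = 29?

G_0 = 29. HB_5(29) = 5^2 + 4. Bump = 40. G_1 = 39.
G_1 = 39. HB_6(39) = 6^2 + 3. Bump = 52. G_2 = 51.

39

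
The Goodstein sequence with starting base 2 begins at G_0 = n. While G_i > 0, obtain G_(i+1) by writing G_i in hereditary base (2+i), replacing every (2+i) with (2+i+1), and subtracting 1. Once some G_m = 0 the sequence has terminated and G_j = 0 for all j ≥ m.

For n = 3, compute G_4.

1

[0] 3 ≡ 2 + 1 (base 2). Lift 3: 4. −1: 3.
[1] 3 ≡ 3 (base 3). Lift 4: 4. −1: 3.
[2] 3 ≡ 3 (base 4). Lift 5: 3. −1: 2.
[3] 2 ≡ 2 (base 5). Lift 6: 2. −1: 1.
[4] 1 ≡ 1 (base 6). Lift 7: 1. −1: 0.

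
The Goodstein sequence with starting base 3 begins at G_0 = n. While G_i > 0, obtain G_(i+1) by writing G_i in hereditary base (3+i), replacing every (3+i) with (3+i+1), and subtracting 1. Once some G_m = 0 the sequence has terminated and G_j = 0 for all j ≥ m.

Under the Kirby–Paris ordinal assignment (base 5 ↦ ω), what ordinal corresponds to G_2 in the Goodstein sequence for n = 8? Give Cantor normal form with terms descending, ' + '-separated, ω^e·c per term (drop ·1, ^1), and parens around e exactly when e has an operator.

ω·2

i=0: 8 = 2·3 + 2 (b=3); 3→4: 2·4 + 2 = 10; 10−1 = 9
i=1: 9 = 2·4 + 1 (b=4); 4→5: 2·5 + 1 = 11; 11−1 = 10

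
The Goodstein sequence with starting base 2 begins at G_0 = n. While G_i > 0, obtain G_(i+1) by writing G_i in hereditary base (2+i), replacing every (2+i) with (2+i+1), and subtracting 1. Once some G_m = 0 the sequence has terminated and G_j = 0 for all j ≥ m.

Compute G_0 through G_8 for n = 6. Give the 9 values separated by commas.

(0) 6|_2 = 2^2 + 2 ↦ 3^3 + 3|_3 = 30 ⇒ 29
(1) 29|_3 = 3^3 + 2 ↦ 4^4 + 2|_4 = 258 ⇒ 257
(2) 257|_4 = 4^4 + 1 ↦ 5^5 + 1|_5 = 3126 ⇒ 3125
(3) 3125|_5 = 5^5 ↦ 6^6|_6 = 46656 ⇒ 46655
(4) 46655|_6 = 5·6^5 + 5·6^4 + 5·6^3 + 5·6^2 + 5·6 + 5 ↦ 5·7^5 + 5·7^4 + 5·7^3 + 5·7^2 + 5·7 + 5|_7 = 98040 ⇒ 98039
(5) 98039|_7 = 5·7^5 + 5·7^4 + 5·7^3 + 5·7^2 + 5·7 + 4 ↦ 5·8^5 + 5·8^4 + 5·8^3 + 5·8^2 + 5·8 + 4|_8 = 187244 ⇒ 187243
(6) 187243|_8 = 5·8^5 + 5·8^4 + 5·8^3 + 5·8^2 + 5·8 + 3 ↦ 5·9^5 + 5·9^4 + 5·9^3 + 5·9^2 + 5·9 + 3|_9 = 332148 ⇒ 332147
(7) 332147|_9 = 5·9^5 + 5·9^4 + 5·9^3 + 5·9^2 + 5·9 + 2 ↦ 5·10^5 + 5·10^4 + 5·10^3 + 5·10^2 + 5·10 + 2|_10 = 555552 ⇒ 555551

6, 29, 257, 3125, 46655, 98039, 187243, 332147, 555551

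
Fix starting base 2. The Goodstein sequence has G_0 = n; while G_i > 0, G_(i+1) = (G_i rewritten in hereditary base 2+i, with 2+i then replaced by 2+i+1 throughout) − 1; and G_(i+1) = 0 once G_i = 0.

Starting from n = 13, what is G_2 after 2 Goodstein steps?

1279

(0) 13|_2 = 2^(2 + 1) + 2^2 + 1 ↦ 3^(3 + 1) + 3^3 + 1|_3 = 109 ⇒ 108
(1) 108|_3 = 3^(3 + 1) + 3^3 ↦ 4^(4 + 1) + 4^4|_4 = 1280 ⇒ 1279
(2) 1279|_4 = 4^(4 + 1) + 3·4^3 + 3·4^2 + 3·4 + 3 ↦ 5^(5 + 1) + 3·5^3 + 3·5^2 + 3·5 + 3|_5 = 16093 ⇒ 16092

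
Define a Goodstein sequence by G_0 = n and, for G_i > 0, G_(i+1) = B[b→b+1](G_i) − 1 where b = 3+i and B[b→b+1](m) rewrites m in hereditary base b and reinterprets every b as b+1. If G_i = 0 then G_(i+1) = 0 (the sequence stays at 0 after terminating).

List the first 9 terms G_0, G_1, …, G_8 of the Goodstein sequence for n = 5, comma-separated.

base 3: 5 = 3 + 2; at 4: 4 + 2 = 6; next = 5
base 4: 5 = 4 + 1; at 5: 5 + 1 = 6; next = 5
base 5: 5 = 5; at 6: 6 = 6; next = 5
base 6: 5 = 5; at 7: 5 = 5; next = 4
base 7: 4 = 4; at 8: 4 = 4; next = 3
base 8: 3 = 3; at 9: 3 = 3; next = 2
base 9: 2 = 2; at 10: 2 = 2; next = 1
base 10: 1 = 1; at 11: 1 = 1; next = 0

5, 5, 5, 5, 4, 3, 2, 1, 0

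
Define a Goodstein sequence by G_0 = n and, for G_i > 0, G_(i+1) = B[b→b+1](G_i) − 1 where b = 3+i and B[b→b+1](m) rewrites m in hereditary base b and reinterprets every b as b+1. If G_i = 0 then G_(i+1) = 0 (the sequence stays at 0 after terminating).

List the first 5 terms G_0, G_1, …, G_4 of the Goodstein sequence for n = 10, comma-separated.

base 3: 10 = 3^2 + 1; at 4: 4^2 + 1 = 17; next = 16
base 4: 16 = 4^2; at 5: 5^2 = 25; next = 24
base 5: 24 = 4·5 + 4; at 6: 4·6 + 4 = 28; next = 27
base 6: 27 = 4·6 + 3; at 7: 4·7 + 3 = 31; next = 30

10, 16, 24, 27, 30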